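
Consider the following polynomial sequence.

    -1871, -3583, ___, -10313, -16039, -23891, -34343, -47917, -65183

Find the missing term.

-6287

Using the last 6 terms:
Δ: -5726, -7852, -10452, -13574, -17266
Δ²: -2126, -2600, -3122, -3692
Δ³: -474, -522, -570
Δ⁴: -48, -48
Constant fourth difference = -48.
Extend backward: -474 + 48 = -426;  -2126 + 426 = -1700;  -5726 + 1700 = -4026;  -10313 + 4026 = -6287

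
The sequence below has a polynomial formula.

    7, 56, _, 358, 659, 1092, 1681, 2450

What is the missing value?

Using the last 5 terms:
First differences: 301  433  589  769
Second differences: 132  156  180
Third differences: 24  24
Constant third difference = 24.
Extend backward: 132 − 24 = 108;  301 − 108 = 193;  358 − 193 = 165

165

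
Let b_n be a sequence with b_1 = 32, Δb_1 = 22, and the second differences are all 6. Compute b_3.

Build the table forward from the leading diagonal:
D2: 6, 6, 6
D1: 22, 28, 34
b: 32, 54, 82

82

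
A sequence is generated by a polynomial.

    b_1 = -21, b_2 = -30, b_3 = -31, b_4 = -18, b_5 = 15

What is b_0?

-10

D1: -9  -1  13  33
D2: 8  14  20
D3: 6  6
The third differences are constant at 6.
Work back: 8 − 6 = 2;  -9 − 2 = -11;  -21 + 11 = -10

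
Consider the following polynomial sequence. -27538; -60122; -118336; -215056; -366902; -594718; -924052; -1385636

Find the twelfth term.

First differences: -32584 , -58214 , -96720 , -151846 , -227816 , -329334 , -461584
Second differences: -25630 , -38506 , -55126 , -75970 , -101518 , -132250
Third differences: -12876 , -16620 , -20844 , -25548 , -30732
Fourth differences: -3744 , -4224 , -4704 , -5184
Fifth differences: -480 , -480 , -480
Fifth differences constant at -480.
-5184 − 480 = -5664;  -30732 − 5664 = -36396;  -132250 − 36396 = -168646;  -461584 − 168646 = -630230;  -1385636 − 630230 = -2015866
-5664 − 480 = -6144;  -36396 − 6144 = -42540;  -168646 − 42540 = -211186;  -630230 − 211186 = -841416;  -2015866 − 841416 = -2857282
-6144 − 480 = -6624;  -42540 − 6624 = -49164;  -211186 − 49164 = -260350;  -841416 − 260350 = -1101766;  -2857282 − 1101766 = -3959048
-6624 − 480 = -7104;  -49164 − 7104 = -56268;  -260350 − 56268 = -316618;  -1101766 − 316618 = -1418384;  -3959048 − 1418384 = -5377432

-5377432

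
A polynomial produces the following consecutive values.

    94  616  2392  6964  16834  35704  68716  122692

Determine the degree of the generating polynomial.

5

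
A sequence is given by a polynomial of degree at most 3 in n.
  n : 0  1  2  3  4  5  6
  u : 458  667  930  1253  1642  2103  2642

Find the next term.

3265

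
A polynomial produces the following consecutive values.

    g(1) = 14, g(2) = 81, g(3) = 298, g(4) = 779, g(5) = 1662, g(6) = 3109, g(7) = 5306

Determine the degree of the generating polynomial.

4

Δ: 67, 217, 481, 883, 1447, 2197
Δ²: 150, 264, 402, 564, 750
Δ³: 114, 138, 162, 186
Δ⁴: 24, 24, 24
The fourth differences are constant, so the polynomial has degree 4.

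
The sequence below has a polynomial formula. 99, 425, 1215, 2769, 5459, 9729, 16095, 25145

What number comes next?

37539

Δ: 326 , 790 , 1554 , 2690 , 4270 , 6366 , 9050
Δ²: 464 , 764 , 1136 , 1580 , 2096 , 2684
Δ³: 300 , 372 , 444 , 516 , 588
Δ⁴: 72 , 72 , 72 , 72
Constant fourth difference = 72, so extend:
588 + 72 = 660;  2684 + 660 = 3344;  9050 + 3344 = 12394;  25145 + 12394 = 37539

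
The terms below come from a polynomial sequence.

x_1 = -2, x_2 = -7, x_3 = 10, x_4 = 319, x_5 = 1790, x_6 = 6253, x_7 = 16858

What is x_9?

-5 , 17 , 309 , 1471 , 4463 , 10605
22 , 292 , 1162 , 2992 , 6142
270 , 870 , 1830 , 3150
600 , 960 , 1320
360 , 360
Fifth differences constant at 360.
1320 + 360 = 1680;  3150 + 1680 = 4830;  6142 + 4830 = 10972;  10605 + 10972 = 21577;  16858 + 21577 = 38435
1680 + 360 = 2040;  4830 + 2040 = 6870;  10972 + 6870 = 17842;  21577 + 17842 = 39419;  38435 + 39419 = 77854

77854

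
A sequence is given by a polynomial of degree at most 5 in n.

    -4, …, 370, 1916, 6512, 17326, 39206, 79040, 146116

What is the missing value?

Using the last 7 terms:
1546, 4596, 10814, 21880, 39834, 67076
3050, 6218, 11066, 17954, 27242
3168, 4848, 6888, 9288
1680, 2040, 2400
360, 360
Constant fifth difference = 360.
Extend backward: 1680 − 360 = 1320;  3168 − 1320 = 1848;  3050 − 1848 = 1202;  1546 − 1202 = 344;  370 − 344 = 26

26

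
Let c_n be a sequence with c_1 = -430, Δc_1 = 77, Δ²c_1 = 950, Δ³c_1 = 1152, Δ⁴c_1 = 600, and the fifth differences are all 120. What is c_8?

Build the table forward from the leading diagonal:
Δ⁵: 120  120  120  120  120  120  120  120
Δ⁴: 600  720  840  960  1080  1200  1320  1440
Δ³: 1152  1752  2472  3312  4272  5352  6552  7872
Δ²: 950  2102  3854  6326  9638  13910  19262  25814
Δ: 77  1027  3129  6983  13309  22947  36857  56119
c: -430  -353  674  3803  10786  24095  47042  83899

83899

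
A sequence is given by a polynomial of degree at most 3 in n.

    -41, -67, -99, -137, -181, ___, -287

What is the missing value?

Using the first 5 terms:
First differences: -26, -32, -38, -44
Second differences: -6, -6, -6
Constant second difference = -6.
Extend forward: -44 − 6 = -50;  -181 − 50 = -231

-231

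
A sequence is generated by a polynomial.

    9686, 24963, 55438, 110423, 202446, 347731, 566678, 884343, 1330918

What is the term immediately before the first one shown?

3031

15277  30475  54985  92023  145285  218947  317665  446575
15198  24510  37038  53262  73662  98718  128910
9312  12528  16224  20400  25056  30192
3216  3696  4176  4656  5136
480  480  480  480
The fifth differences are constant at 480.
Work back: 3216 − 480 = 2736;  9312 − 2736 = 6576;  15198 − 6576 = 8622;  15277 − 8622 = 6655;  9686 − 6655 = 3031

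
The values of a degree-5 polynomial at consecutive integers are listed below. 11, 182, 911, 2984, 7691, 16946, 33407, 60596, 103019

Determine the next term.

Δ: 171, 729, 2073, 4707, 9255, 16461, 27189, 42423
Δ²: 558, 1344, 2634, 4548, 7206, 10728, 15234
Δ³: 786, 1290, 1914, 2658, 3522, 4506
Δ⁴: 504, 624, 744, 864, 984
Δ⁵: 120, 120, 120, 120
Fifth differences constant at 120.
984 + 120 = 1104;  4506 + 1104 = 5610;  15234 + 5610 = 20844;  42423 + 20844 = 63267;  103019 + 63267 = 166286

166286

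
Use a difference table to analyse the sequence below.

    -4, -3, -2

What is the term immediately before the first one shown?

-5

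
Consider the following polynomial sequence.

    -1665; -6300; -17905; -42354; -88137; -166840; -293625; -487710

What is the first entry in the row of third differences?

D1: -4635, -11605, -24449, -45783, -78703, -126785, -194085
D2: -6970, -12844, -21334, -32920, -48082, -67300
D3: -5874, -8490, -11586, -15162, -19218
D4: -2616, -3096, -3576, -4056
D5: -480, -480, -480

-5874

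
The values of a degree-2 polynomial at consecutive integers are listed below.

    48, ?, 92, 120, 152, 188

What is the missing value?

Using the last 4 terms:
Δ: 28, 32, 36
Δ²: 4, 4
Constant second difference = 4.
Extend backward: 28 − 4 = 24;  92 − 24 = 68

68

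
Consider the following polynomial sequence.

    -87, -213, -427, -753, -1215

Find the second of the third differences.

-24

D1: -126, -214, -326, -462
D2: -88, -112, -136
D3: -24, -24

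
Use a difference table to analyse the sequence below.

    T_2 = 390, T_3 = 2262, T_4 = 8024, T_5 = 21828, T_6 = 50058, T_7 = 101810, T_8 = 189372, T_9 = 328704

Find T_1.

8

Δ: 1872, 5762, 13804, 28230, 51752, 87562, 139332
Δ²: 3890, 8042, 14426, 23522, 35810, 51770
Δ³: 4152, 6384, 9096, 12288, 15960
Δ⁴: 2232, 2712, 3192, 3672
Δ⁵: 480, 480, 480
The fifth differences are constant at 480.
Work back: 2232 − 480 = 1752;  4152 − 1752 = 2400;  3890 − 2400 = 1490;  1872 − 1490 = 382;  390 − 382 = 8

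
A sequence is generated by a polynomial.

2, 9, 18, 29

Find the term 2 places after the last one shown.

D1: 7, 9, 11
D2: 2, 2
Second differences constant at 2.
11 + 2 = 13;  29 + 13 = 42
13 + 2 = 15;  42 + 15 = 57

57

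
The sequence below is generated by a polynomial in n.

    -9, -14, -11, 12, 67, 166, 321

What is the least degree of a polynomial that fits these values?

First differences: -5, 3, 23, 55, 99, 155
Second differences: 8, 20, 32, 44, 56
Third differences: 12, 12, 12, 12
The third differences are constant, so the polynomial has degree 3.

3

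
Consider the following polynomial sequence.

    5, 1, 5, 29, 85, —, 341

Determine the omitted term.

Using the first 5 terms:
D1: -4  4  24  56
D2: 8  20  32
D3: 12  12
Constant third difference = 12.
Extend forward: 32 + 12 = 44;  56 + 44 = 100;  85 + 100 = 185

185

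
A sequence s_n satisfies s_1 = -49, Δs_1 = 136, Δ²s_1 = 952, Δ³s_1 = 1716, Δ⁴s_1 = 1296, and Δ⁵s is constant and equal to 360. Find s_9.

Build the table forward from the leading diagonal:
Δ⁵: 360, 360, 360, 360, 360, 360, 360, 360, 360
Δ⁴: 1296, 1656, 2016, 2376, 2736, 3096, 3456, 3816, 4176
Δ³: 1716, 3012, 4668, 6684, 9060, 11796, 14892, 18348, 22164
Δ²: 952, 2668, 5680, 10348, 17032, 26092, 37888, 52780, 71128
Δ: 136, 1088, 3756, 9436, 19784, 36816, 62908, 100796, 153576
s: -49, 87, 1175, 4931, 14367, 34151, 70967, 133875, 234671

234671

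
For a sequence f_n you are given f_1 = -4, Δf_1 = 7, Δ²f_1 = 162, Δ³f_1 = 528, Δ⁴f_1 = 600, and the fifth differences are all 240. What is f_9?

Build the table forward from the leading diagonal:
Δ⁵: 240  240  240  240  240  240  240  240  240
Δ⁴: 600  840  1080  1320  1560  1800  2040  2280  2520
Δ³: 528  1128  1968  3048  4368  5928  7728  9768  12048
Δ²: 162  690  1818  3786  6834  11202  17130  24858  34626
Δ: 7  169  859  2677  6463  13297  24499  41629  66487
f: -4  3  172  1031  3708  10171  23468  47967  89596

89596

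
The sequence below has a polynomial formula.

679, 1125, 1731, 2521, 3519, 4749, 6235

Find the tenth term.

446, 606, 790, 998, 1230, 1486
160, 184, 208, 232, 256
24, 24, 24, 24
Constant third difference = 24, so extend:
256 + 24 = 280;  1486 + 280 = 1766;  6235 + 1766 = 8001
280 + 24 = 304;  1766 + 304 = 2070;  8001 + 2070 = 10071
304 + 24 = 328;  2070 + 328 = 2398;  10071 + 2398 = 12469

12469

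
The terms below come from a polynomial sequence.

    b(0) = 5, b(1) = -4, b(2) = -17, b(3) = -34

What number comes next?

-55

D1: -9, -13, -17
D2: -4, -4
Constant second difference = -4, so extend:
-17 − 4 = -21;  -34 − 21 = -55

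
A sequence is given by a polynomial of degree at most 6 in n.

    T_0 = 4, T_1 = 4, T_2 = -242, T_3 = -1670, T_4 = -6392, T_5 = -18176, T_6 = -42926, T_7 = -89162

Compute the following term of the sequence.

-168500

D1: 0  -246  -1428  -4722  -11784  -24750  -46236
D2: -246  -1182  -3294  -7062  -12966  -21486
D3: -936  -2112  -3768  -5904  -8520
D4: -1176  -1656  -2136  -2616
D5: -480  -480  -480
Fifth differences constant at -480.
-2616 − 480 = -3096;  -8520 − 3096 = -11616;  -21486 − 11616 = -33102;  -46236 − 33102 = -79338;  -89162 − 79338 = -168500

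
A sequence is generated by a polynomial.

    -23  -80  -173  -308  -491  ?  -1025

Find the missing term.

-728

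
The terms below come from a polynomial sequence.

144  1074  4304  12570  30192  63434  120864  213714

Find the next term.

356240

D1: 930, 3230, 8266, 17622, 33242, 57430, 92850
D2: 2300, 5036, 9356, 15620, 24188, 35420
D3: 2736, 4320, 6264, 8568, 11232
D4: 1584, 1944, 2304, 2664
D5: 360, 360, 360
The fifth differences are constant (360).
2664 + 360 = 3024;  11232 + 3024 = 14256;  35420 + 14256 = 49676;  92850 + 49676 = 142526;  213714 + 142526 = 356240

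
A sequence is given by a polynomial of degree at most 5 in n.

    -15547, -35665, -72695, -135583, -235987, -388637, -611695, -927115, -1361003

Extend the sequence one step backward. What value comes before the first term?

-5747

Δ: -20118  -37030  -62888  -100404  -152650  -223058  -315420  -433888
Δ²: -16912  -25858  -37516  -52246  -70408  -92362  -118468
Δ³: -8946  -11658  -14730  -18162  -21954  -26106
Δ⁴: -2712  -3072  -3432  -3792  -4152
Δ⁵: -360  -360  -360  -360
The fifth differences are constant at -360.
Work back: -2712 + 360 = -2352;  -8946 + 2352 = -6594;  -16912 + 6594 = -10318;  -20118 + 10318 = -9800;  -15547 + 9800 = -5747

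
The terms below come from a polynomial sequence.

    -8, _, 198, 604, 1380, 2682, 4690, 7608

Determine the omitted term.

30

Using the last 6 terms:
First differences: 406  776  1302  2008  2918
Second differences: 370  526  706  910
Third differences: 156  180  204
Fourth differences: 24  24
Constant fourth difference = 24.
Extend backward: 156 − 24 = 132;  370 − 132 = 238;  406 − 238 = 168;  198 − 168 = 30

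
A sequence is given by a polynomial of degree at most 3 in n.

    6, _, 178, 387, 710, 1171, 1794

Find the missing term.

Using the last 5 terms:
D1: 209, 323, 461, 623
D2: 114, 138, 162
D3: 24, 24
Constant third difference = 24.
Extend backward: 114 − 24 = 90;  209 − 90 = 119;  178 − 119 = 59

59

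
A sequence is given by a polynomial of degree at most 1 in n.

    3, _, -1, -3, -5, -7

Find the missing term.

Using the last 4 terms:
Δ: -2, -2, -2
Constant first difference = -2.
Extend backward: -1 + 2 = 1

1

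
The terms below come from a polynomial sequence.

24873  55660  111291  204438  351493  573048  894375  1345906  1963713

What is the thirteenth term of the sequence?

First differences: 30787  55631  93147  147055  221555  321327  451531  617807
Second differences: 24844  37516  53908  74500  99772  130204  166276
Third differences: 12672  16392  20592  25272  30432  36072
Fourth differences: 3720  4200  4680  5160  5640
Fifth differences: 480  480  480  480
Constant fifth difference = 480, so extend:
5640 + 480 = 6120;  36072 + 6120 = 42192;  166276 + 42192 = 208468;  617807 + 208468 = 826275;  1963713 + 826275 = 2789988
6120 + 480 = 6600;  42192 + 6600 = 48792;  208468 + 48792 = 257260;  826275 + 257260 = 1083535;  2789988 + 1083535 = 3873523
6600 + 480 = 7080;  48792 + 7080 = 55872;  257260 + 55872 = 313132;  1083535 + 313132 = 1396667;  3873523 + 1396667 = 5270190
7080 + 480 = 7560;  55872 + 7560 = 63432;  313132 + 63432 = 376564;  1396667 + 376564 = 1773231;  5270190 + 1773231 = 7043421

7043421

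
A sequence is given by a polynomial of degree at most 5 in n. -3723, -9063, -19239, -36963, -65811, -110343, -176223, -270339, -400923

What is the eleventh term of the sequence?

-811863

-5340 , -10176 , -17724 , -28848 , -44532 , -65880 , -94116 , -130584
-4836 , -7548 , -11124 , -15684 , -21348 , -28236 , -36468
-2712 , -3576 , -4560 , -5664 , -6888 , -8232
-864 , -984 , -1104 , -1224 , -1344
-120 , -120 , -120 , -120
Constant fifth difference = -120, so extend:
-1344 − 120 = -1464;  -8232 − 1464 = -9696;  -36468 − 9696 = -46164;  -130584 − 46164 = -176748;  -400923 − 176748 = -577671
-1464 − 120 = -1584;  -9696 − 1584 = -11280;  -46164 − 11280 = -57444;  -176748 − 57444 = -234192;  -577671 − 234192 = -811863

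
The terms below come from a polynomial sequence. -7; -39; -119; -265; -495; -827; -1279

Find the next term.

-32, -80, -146, -230, -332, -452
-48, -66, -84, -102, -120
-18, -18, -18, -18
Constant third difference = -18, so extend:
-120 − 18 = -138;  -452 − 138 = -590;  -1279 − 590 = -1869

-1869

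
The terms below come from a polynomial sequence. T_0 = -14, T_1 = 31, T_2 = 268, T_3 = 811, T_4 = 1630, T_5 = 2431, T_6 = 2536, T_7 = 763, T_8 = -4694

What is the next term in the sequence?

D1: 45, 237, 543, 819, 801, 105, -1773, -5457
D2: 192, 306, 276, -18, -696, -1878, -3684
D3: 114, -30, -294, -678, -1182, -1806
D4: -144, -264, -384, -504, -624
D5: -120, -120, -120, -120
Constant fifth difference = -120, so extend:
-624 − 120 = -744;  -1806 − 744 = -2550;  -3684 − 2550 = -6234;  -5457 − 6234 = -11691;  -4694 − 11691 = -16385

-16385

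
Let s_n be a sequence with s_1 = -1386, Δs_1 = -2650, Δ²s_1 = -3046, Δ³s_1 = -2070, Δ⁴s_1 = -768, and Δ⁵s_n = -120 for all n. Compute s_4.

-20544

Build the table forward from the leading diagonal:
D5: -120  -120  -120  -120
D4: -768  -888  -1008  -1128
D3: -2070  -2838  -3726  -4734
D2: -3046  -5116  -7954  -11680
D1: -2650  -5696  -10812  -18766
s: -1386  -4036  -9732  -20544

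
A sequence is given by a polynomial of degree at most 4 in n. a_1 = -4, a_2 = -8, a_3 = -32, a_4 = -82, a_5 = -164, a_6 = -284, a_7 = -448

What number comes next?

-662

D1: -4  -24  -50  -82  -120  -164
D2: -20  -26  -32  -38  -44
D3: -6  -6  -6  -6
The third differences are constant (-6).
-44 − 6 = -50;  -164 − 50 = -214;  -448 − 214 = -662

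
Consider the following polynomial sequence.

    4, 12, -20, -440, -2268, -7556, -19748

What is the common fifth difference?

Δ: 8, -32, -420, -1828, -5288, -12192
Δ²: -40, -388, -1408, -3460, -6904
Δ³: -348, -1020, -2052, -3444
Δ⁴: -672, -1032, -1392
Δ⁵: -360, -360

-360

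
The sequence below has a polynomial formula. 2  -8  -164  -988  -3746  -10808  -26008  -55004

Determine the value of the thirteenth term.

-777994

Δ: -10  -156  -824  -2758  -7062  -15200  -28996
Δ²: -146  -668  -1934  -4304  -8138  -13796
Δ³: -522  -1266  -2370  -3834  -5658
Δ⁴: -744  -1104  -1464  -1824
Δ⁵: -360  -360  -360
Constant fifth difference = -360, so extend:
-1824 − 360 = -2184;  -5658 − 2184 = -7842;  -13796 − 7842 = -21638;  -28996 − 21638 = -50634;  -55004 − 50634 = -105638
-2184 − 360 = -2544;  -7842 − 2544 = -10386;  -21638 − 10386 = -32024;  -50634 − 32024 = -82658;  -105638 − 82658 = -188296
-2544 − 360 = -2904;  -10386 − 2904 = -13290;  -32024 − 13290 = -45314;  -82658 − 45314 = -127972;  -188296 − 127972 = -316268
-2904 − 360 = -3264;  -13290 − 3264 = -16554;  -45314 − 16554 = -61868;  -127972 − 61868 = -189840;  -316268 − 189840 = -506108
-3264 − 360 = -3624;  -16554 − 3624 = -20178;  -61868 − 20178 = -82046;  -189840 − 82046 = -271886;  -506108 − 271886 = -777994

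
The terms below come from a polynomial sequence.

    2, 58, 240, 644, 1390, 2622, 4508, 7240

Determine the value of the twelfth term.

56 , 182 , 404 , 746 , 1232 , 1886 , 2732
126 , 222 , 342 , 486 , 654 , 846
96 , 120 , 144 , 168 , 192
24 , 24 , 24 , 24
Fourth differences constant at 24.
192 + 24 = 216;  846 + 216 = 1062;  2732 + 1062 = 3794;  7240 + 3794 = 11034
216 + 24 = 240;  1062 + 240 = 1302;  3794 + 1302 = 5096;  11034 + 5096 = 16130
240 + 24 = 264;  1302 + 264 = 1566;  5096 + 1566 = 6662;  16130 + 6662 = 22792
264 + 24 = 288;  1566 + 288 = 1854;  6662 + 1854 = 8516;  22792 + 8516 = 31308

31308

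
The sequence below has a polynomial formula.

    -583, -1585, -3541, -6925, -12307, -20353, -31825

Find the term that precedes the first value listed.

Δ: -1002, -1956, -3384, -5382, -8046, -11472
Δ²: -954, -1428, -1998, -2664, -3426
Δ³: -474, -570, -666, -762
Δ⁴: -96, -96, -96
The fourth differences are constant at -96.
Work back: -474 + 96 = -378;  -954 + 378 = -576;  -1002 + 576 = -426;  -583 + 426 = -157

-157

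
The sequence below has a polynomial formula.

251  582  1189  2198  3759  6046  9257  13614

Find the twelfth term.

47782

331 , 607 , 1009 , 1561 , 2287 , 3211 , 4357
276 , 402 , 552 , 726 , 924 , 1146
126 , 150 , 174 , 198 , 222
24 , 24 , 24 , 24
The fourth differences are constant (24).
222 + 24 = 246;  1146 + 246 = 1392;  4357 + 1392 = 5749;  13614 + 5749 = 19363
246 + 24 = 270;  1392 + 270 = 1662;  5749 + 1662 = 7411;  19363 + 7411 = 26774
270 + 24 = 294;  1662 + 294 = 1956;  7411 + 1956 = 9367;  26774 + 9367 = 36141
294 + 24 = 318;  1956 + 318 = 2274;  9367 + 2274 = 11641;  36141 + 11641 = 47782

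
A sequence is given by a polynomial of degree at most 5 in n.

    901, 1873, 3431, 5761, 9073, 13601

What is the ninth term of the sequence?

37181

972, 1558, 2330, 3312, 4528
586, 772, 982, 1216
186, 210, 234
24, 24
Fourth differences constant at 24.
234 + 24 = 258;  1216 + 258 = 1474;  4528 + 1474 = 6002;  13601 + 6002 = 19603
258 + 24 = 282;  1474 + 282 = 1756;  6002 + 1756 = 7758;  19603 + 7758 = 27361
282 + 24 = 306;  1756 + 306 = 2062;  7758 + 2062 = 9820;  27361 + 9820 = 37181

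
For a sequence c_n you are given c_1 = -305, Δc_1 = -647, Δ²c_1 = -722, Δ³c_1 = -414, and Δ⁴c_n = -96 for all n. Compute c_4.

Build the table forward from the leading diagonal:
Fourth differences: -96  -96  -96  -96
Third differences: -414  -510  -606  -702
Second differences: -722  -1136  -1646  -2252
First differences: -647  -1369  -2505  -4151
c: -305  -952  -2321  -4826

-4826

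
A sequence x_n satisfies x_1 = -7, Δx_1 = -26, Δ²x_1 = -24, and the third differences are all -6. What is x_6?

Build the table forward from the leading diagonal:
Third differences: -6, -6, -6, -6, -6, -6
Second differences: -24, -30, -36, -42, -48, -54
First differences: -26, -50, -80, -116, -158, -206
x: -7, -33, -83, -163, -279, -437

-437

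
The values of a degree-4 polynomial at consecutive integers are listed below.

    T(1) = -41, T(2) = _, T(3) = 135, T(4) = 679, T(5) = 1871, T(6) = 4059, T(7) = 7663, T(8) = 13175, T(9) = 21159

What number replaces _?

-37

Using the last 7 terms:
544, 1192, 2188, 3604, 5512, 7984
648, 996, 1416, 1908, 2472
348, 420, 492, 564
72, 72, 72
Constant fourth difference = 72.
Extend backward: 348 − 72 = 276;  648 − 276 = 372;  544 − 372 = 172;  135 − 172 = -37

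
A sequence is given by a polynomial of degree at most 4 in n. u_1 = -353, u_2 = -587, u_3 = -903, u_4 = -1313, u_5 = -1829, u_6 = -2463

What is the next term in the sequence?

D1: -234  -316  -410  -516  -634
D2: -82  -94  -106  -118
D3: -12  -12  -12
Third differences constant at -12.
-118 − 12 = -130;  -634 − 130 = -764;  -2463 − 764 = -3227

-3227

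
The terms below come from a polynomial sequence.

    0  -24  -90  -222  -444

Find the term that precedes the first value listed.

6

Δ: -24, -66, -132, -222
Δ²: -42, -66, -90
Δ³: -24, -24
The third differences are constant at -24.
Work back: -42 + 24 = -18;  -24 + 18 = -6;  0 + 6 = 6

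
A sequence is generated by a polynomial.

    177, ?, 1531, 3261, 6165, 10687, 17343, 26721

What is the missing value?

Using the last 6 terms:
D1: 1730, 2904, 4522, 6656, 9378
D2: 1174, 1618, 2134, 2722
D3: 444, 516, 588
D4: 72, 72
Constant fourth difference = 72.
Extend backward: 444 − 72 = 372;  1174 − 372 = 802;  1730 − 802 = 928;  1531 − 928 = 603

603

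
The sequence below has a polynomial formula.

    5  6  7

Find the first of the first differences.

First differences: 1, 1

1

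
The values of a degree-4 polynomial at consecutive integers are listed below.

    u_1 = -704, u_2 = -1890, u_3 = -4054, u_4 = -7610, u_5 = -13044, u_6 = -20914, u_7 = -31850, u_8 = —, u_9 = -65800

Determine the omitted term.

Using the first 7 terms:
D1: -1186, -2164, -3556, -5434, -7870, -10936
D2: -978, -1392, -1878, -2436, -3066
D3: -414, -486, -558, -630
D4: -72, -72, -72
Constant fourth difference = -72.
Extend forward: -630 − 72 = -702;  -3066 − 702 = -3768;  -10936 − 3768 = -14704;  -31850 − 14704 = -46554

-46554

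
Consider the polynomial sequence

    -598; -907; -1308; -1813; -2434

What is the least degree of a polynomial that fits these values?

First differences: -309, -401, -505, -621
Second differences: -92, -104, -116
Third differences: -12, -12
The third differences are constant, so the polynomial has degree 3.

3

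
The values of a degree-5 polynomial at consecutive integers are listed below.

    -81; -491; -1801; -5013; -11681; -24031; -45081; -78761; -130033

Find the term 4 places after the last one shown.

D1: -410  -1310  -3212  -6668  -12350  -21050  -33680  -51272
D2: -900  -1902  -3456  -5682  -8700  -12630  -17592
D3: -1002  -1554  -2226  -3018  -3930  -4962
D4: -552  -672  -792  -912  -1032
D5: -120  -120  -120  -120
Fifth differences constant at -120.
-1032 − 120 = -1152;  -4962 − 1152 = -6114;  -17592 − 6114 = -23706;  -51272 − 23706 = -74978;  -130033 − 74978 = -205011
-1152 − 120 = -1272;  -6114 − 1272 = -7386;  -23706 − 7386 = -31092;  -74978 − 31092 = -106070;  -205011 − 106070 = -311081
-1272 − 120 = -1392;  -7386 − 1392 = -8778;  -31092 − 8778 = -39870;  -106070 − 39870 = -145940;  -311081 − 145940 = -457021
-1392 − 120 = -1512;  -8778 − 1512 = -10290;  -39870 − 10290 = -50160;  -145940 − 50160 = -196100;  -457021 − 196100 = -653121

-653121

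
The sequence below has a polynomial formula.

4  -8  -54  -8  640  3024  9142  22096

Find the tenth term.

87880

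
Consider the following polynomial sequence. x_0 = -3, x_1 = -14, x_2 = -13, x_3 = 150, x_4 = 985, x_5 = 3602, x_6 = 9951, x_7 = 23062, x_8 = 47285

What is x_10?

-11  1  163  835  2617  6349  13111  24223
12  162  672  1782  3732  6762  11112
150  510  1110  1950  3030  4350
360  600  840  1080  1320
240  240  240  240
Fifth differences constant at 240.
1320 + 240 = 1560;  4350 + 1560 = 5910;  11112 + 5910 = 17022;  24223 + 17022 = 41245;  47285 + 41245 = 88530
1560 + 240 = 1800;  5910 + 1800 = 7710;  17022 + 7710 = 24732;  41245 + 24732 = 65977;  88530 + 65977 = 154507

154507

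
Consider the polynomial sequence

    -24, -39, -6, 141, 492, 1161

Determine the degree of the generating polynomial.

4

Δ: -15, 33, 147, 351, 669
Δ²: 48, 114, 204, 318
Δ³: 66, 90, 114
Δ⁴: 24, 24
The fourth differences are constant, so the polynomial has degree 4.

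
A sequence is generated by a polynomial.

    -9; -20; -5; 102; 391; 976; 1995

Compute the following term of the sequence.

First differences: -11, 15, 107, 289, 585, 1019
Second differences: 26, 92, 182, 296, 434
Third differences: 66, 90, 114, 138
Fourth differences: 24, 24, 24
Constant fourth difference = 24, so extend:
138 + 24 = 162;  434 + 162 = 596;  1019 + 596 = 1615;  1995 + 1615 = 3610

3610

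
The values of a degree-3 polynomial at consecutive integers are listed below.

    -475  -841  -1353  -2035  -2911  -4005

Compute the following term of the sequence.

Δ: -366 , -512 , -682 , -876 , -1094
Δ²: -146 , -170 , -194 , -218
Δ³: -24 , -24 , -24
Third differences constant at -24.
-218 − 24 = -242;  -1094 − 242 = -1336;  -4005 − 1336 = -5341

-5341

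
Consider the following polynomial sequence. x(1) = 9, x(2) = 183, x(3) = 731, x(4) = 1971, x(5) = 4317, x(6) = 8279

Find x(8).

D1: 174, 548, 1240, 2346, 3962
D2: 374, 692, 1106, 1616
D3: 318, 414, 510
D4: 96, 96
Fourth differences constant at 96.
510 + 96 = 606;  1616 + 606 = 2222;  3962 + 2222 = 6184;  8279 + 6184 = 14463
606 + 96 = 702;  2222 + 702 = 2924;  6184 + 2924 = 9108;  14463 + 9108 = 23571

23571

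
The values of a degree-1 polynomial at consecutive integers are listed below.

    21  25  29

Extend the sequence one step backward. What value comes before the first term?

D1: 4  4
The first differences are constant at 4.
Work back: 21 − 4 = 17

17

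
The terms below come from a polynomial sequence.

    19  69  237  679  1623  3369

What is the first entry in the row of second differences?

118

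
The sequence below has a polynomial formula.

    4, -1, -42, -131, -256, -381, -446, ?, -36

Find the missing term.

Using the first 7 terms:
D1: -5  -41  -89  -125  -125  -65
D2: -36  -48  -36  0  60
D3: -12  12  36  60
D4: 24  24  24
Constant fourth difference = 24.
Extend forward: 60 + 24 = 84;  60 + 84 = 144;  -65 + 144 = 79;  -446 + 79 = -367

-367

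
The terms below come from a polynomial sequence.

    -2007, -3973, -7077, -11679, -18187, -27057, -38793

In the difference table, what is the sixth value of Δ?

Δ: -1966, -3104, -4602, -6508, -8870, -11736
Δ²: -1138, -1498, -1906, -2362, -2866
Δ³: -360, -408, -456, -504
Δ⁴: -48, -48, -48

-11736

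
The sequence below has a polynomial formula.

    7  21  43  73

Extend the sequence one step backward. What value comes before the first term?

Δ: 14  22  30
Δ²: 8  8
The second differences are constant at 8.
Work back: 14 − 8 = 6;  7 − 6 = 1

1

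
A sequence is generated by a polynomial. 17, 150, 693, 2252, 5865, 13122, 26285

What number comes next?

Δ: 133 , 543 , 1559 , 3613 , 7257 , 13163
Δ²: 410 , 1016 , 2054 , 3644 , 5906
Δ³: 606 , 1038 , 1590 , 2262
Δ⁴: 432 , 552 , 672
Δ⁵: 120 , 120
The fifth differences are constant (120).
672 + 120 = 792;  2262 + 792 = 3054;  5906 + 3054 = 8960;  13163 + 8960 = 22123;  26285 + 22123 = 48408

48408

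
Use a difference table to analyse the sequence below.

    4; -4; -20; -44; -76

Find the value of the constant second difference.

-8

D1: -8, -16, -24, -32
D2: -8, -8, -8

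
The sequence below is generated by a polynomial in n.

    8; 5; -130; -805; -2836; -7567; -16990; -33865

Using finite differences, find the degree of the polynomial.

First differences: -3, -135, -675, -2031, -4731, -9423, -16875
Second differences: -132, -540, -1356, -2700, -4692, -7452
Third differences: -408, -816, -1344, -1992, -2760
Fourth differences: -408, -528, -648, -768
Fifth differences: -120, -120, -120
The fifth differences are constant, so the polynomial has degree 5.

5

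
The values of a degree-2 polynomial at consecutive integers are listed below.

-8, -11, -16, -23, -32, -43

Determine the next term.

-56

D1: -3 , -5 , -7 , -9 , -11
D2: -2 , -2 , -2 , -2
Second differences constant at -2.
-11 − 2 = -13;  -43 − 13 = -56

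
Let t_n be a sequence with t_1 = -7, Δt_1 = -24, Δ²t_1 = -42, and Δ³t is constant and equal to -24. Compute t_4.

-229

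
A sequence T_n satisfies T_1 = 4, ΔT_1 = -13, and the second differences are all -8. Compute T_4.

-59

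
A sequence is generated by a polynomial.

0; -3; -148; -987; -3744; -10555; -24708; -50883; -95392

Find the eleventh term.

First differences: -3, -145, -839, -2757, -6811, -14153, -26175, -44509
Second differences: -142, -694, -1918, -4054, -7342, -12022, -18334
Third differences: -552, -1224, -2136, -3288, -4680, -6312
Fourth differences: -672, -912, -1152, -1392, -1632
Fifth differences: -240, -240, -240, -240
The fifth differences are constant (-240).
-1632 − 240 = -1872;  -6312 − 1872 = -8184;  -18334 − 8184 = -26518;  -44509 − 26518 = -71027;  -95392 − 71027 = -166419
-1872 − 240 = -2112;  -8184 − 2112 = -10296;  -26518 − 10296 = -36814;  -71027 − 36814 = -107841;  -166419 − 107841 = -274260

-274260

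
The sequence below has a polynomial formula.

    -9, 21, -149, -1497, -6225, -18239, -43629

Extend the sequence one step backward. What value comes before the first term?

-5

D1: 30, -170, -1348, -4728, -12014, -25390
D2: -200, -1178, -3380, -7286, -13376
D3: -978, -2202, -3906, -6090
D4: -1224, -1704, -2184
D5: -480, -480
The fifth differences are constant at -480.
Work back: -1224 + 480 = -744;  -978 + 744 = -234;  -200 + 234 = 34;  30 − 34 = -4;  -9 + 4 = -5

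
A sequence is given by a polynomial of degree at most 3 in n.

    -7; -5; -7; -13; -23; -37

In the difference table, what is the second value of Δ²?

-4

First differences: 2, -2, -6, -10, -14
Second differences: -4, -4, -4, -4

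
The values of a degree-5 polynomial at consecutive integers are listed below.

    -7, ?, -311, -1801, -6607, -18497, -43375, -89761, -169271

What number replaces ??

Using the last 7 terms:
-1490, -4806, -11890, -24878, -46386, -79510
-3316, -7084, -12988, -21508, -33124
-3768, -5904, -8520, -11616
-2136, -2616, -3096
-480, -480
Constant fifth difference = -480.
Extend backward: -2136 + 480 = -1656;  -3768 + 1656 = -2112;  -3316 + 2112 = -1204;  -1490 + 1204 = -286;  -311 + 286 = -25

-25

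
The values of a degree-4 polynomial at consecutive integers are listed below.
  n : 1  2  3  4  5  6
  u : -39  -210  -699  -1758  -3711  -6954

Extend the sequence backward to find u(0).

-6

First differences: -171  -489  -1059  -1953  -3243
Second differences: -318  -570  -894  -1290
Third differences: -252  -324  -396
Fourth differences: -72  -72
The fourth differences are constant at -72.
Work back: -252 + 72 = -180;  -318 + 180 = -138;  -171 + 138 = -33;  -39 + 33 = -6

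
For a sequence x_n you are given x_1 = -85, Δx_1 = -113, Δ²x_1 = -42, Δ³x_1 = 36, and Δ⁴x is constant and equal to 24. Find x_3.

-353

Build the table forward from the leading diagonal:
D4: 24  24  24
D3: 36  60  84
D2: -42  -6  54
D1: -113  -155  -161
x: -85  -198  -353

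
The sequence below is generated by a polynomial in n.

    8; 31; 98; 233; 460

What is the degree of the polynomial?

3

Δ: 23, 67, 135, 227
Δ²: 44, 68, 92
Δ³: 24, 24
The third differences are constant, so the polynomial has degree 3.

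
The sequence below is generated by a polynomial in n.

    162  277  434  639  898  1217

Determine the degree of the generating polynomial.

D1: 115, 157, 205, 259, 319
D2: 42, 48, 54, 60
D3: 6, 6, 6
The third differences are constant, so the polynomial has degree 3.

3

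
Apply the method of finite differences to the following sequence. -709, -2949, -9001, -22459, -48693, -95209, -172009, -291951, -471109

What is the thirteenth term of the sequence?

-2234101

Δ: -2240, -6052, -13458, -26234, -46516, -76800, -119942, -179158
Δ²: -3812, -7406, -12776, -20282, -30284, -43142, -59216
Δ³: -3594, -5370, -7506, -10002, -12858, -16074
Δ⁴: -1776, -2136, -2496, -2856, -3216
Δ⁵: -360, -360, -360, -360
Fifth differences constant at -360.
-3216 − 360 = -3576;  -16074 − 3576 = -19650;  -59216 − 19650 = -78866;  -179158 − 78866 = -258024;  -471109 − 258024 = -729133
-3576 − 360 = -3936;  -19650 − 3936 = -23586;  -78866 − 23586 = -102452;  -258024 − 102452 = -360476;  -729133 − 360476 = -1089609
-3936 − 360 = -4296;  -23586 − 4296 = -27882;  -102452 − 27882 = -130334;  -360476 − 130334 = -490810;  -1089609 − 490810 = -1580419
-4296 − 360 = -4656;  -27882 − 4656 = -32538;  -130334 − 32538 = -162872;  -490810 − 162872 = -653682;  -1580419 − 653682 = -2234101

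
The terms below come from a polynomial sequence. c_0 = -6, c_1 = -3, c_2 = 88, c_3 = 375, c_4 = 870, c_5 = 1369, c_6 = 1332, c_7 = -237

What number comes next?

-4910

3, 91, 287, 495, 499, -37, -1569
88, 196, 208, 4, -536, -1532
108, 12, -204, -540, -996
-96, -216, -336, -456
-120, -120, -120
Fifth differences constant at -120.
-456 − 120 = -576;  -996 − 576 = -1572;  -1532 − 1572 = -3104;  -1569 − 3104 = -4673;  -237 − 4673 = -4910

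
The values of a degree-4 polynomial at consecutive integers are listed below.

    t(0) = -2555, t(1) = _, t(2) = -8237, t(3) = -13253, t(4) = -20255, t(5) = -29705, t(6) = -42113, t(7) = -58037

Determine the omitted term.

-4793

Using the last 6 terms:
D1: -5016, -7002, -9450, -12408, -15924
D2: -1986, -2448, -2958, -3516
D3: -462, -510, -558
D4: -48, -48
Constant fourth difference = -48.
Extend backward: -462 + 48 = -414;  -1986 + 414 = -1572;  -5016 + 1572 = -3444;  -8237 + 3444 = -4793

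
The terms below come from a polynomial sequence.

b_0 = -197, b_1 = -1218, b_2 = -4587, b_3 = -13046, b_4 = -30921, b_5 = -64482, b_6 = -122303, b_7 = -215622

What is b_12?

-1839857

First differences: -1021 , -3369 , -8459 , -17875 , -33561 , -57821 , -93319
Second differences: -2348 , -5090 , -9416 , -15686 , -24260 , -35498
Third differences: -2742 , -4326 , -6270 , -8574 , -11238
Fourth differences: -1584 , -1944 , -2304 , -2664
Fifth differences: -360 , -360 , -360
The fifth differences are constant (-360).
-2664 − 360 = -3024;  -11238 − 3024 = -14262;  -35498 − 14262 = -49760;  -93319 − 49760 = -143079;  -215622 − 143079 = -358701
-3024 − 360 = -3384;  -14262 − 3384 = -17646;  -49760 − 17646 = -67406;  -143079 − 67406 = -210485;  -358701 − 210485 = -569186
-3384 − 360 = -3744;  -17646 − 3744 = -21390;  -67406 − 21390 = -88796;  -210485 − 88796 = -299281;  -569186 − 299281 = -868467
-3744 − 360 = -4104;  -21390 − 4104 = -25494;  -88796 − 25494 = -114290;  -299281 − 114290 = -413571;  -868467 − 413571 = -1282038
-4104 − 360 = -4464;  -25494 − 4464 = -29958;  -114290 − 29958 = -144248;  -413571 − 144248 = -557819;  -1282038 − 557819 = -1839857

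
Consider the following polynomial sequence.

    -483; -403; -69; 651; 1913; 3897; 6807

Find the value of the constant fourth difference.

Δ: 80, 334, 720, 1262, 1984, 2910
Δ²: 254, 386, 542, 722, 926
Δ³: 132, 156, 180, 204
Δ⁴: 24, 24, 24

24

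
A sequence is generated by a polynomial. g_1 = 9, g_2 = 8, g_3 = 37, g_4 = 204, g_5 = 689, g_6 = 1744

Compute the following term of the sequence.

First differences: -1, 29, 167, 485, 1055
Second differences: 30, 138, 318, 570
Third differences: 108, 180, 252
Fourth differences: 72, 72
Constant fourth difference = 72, so extend:
252 + 72 = 324;  570 + 324 = 894;  1055 + 894 = 1949;  1744 + 1949 = 3693

3693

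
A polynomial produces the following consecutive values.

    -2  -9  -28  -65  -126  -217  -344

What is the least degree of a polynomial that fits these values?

3

Δ: -7, -19, -37, -61, -91, -127
Δ²: -12, -18, -24, -30, -36
Δ³: -6, -6, -6, -6
The third differences are constant, so the polynomial has degree 3.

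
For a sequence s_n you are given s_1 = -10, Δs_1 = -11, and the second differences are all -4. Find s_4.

-55

Build the table forward from the leading diagonal:
Second differences: -4, -4, -4, -4
First differences: -11, -15, -19, -23
s: -10, -21, -36, -55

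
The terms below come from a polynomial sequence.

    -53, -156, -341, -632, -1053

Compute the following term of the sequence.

-1628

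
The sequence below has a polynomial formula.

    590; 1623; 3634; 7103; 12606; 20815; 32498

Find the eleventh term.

132690

D1: 1033, 2011, 3469, 5503, 8209, 11683
D2: 978, 1458, 2034, 2706, 3474
D3: 480, 576, 672, 768
D4: 96, 96, 96
The fourth differences are constant (96).
768 + 96 = 864;  3474 + 864 = 4338;  11683 + 4338 = 16021;  32498 + 16021 = 48519
864 + 96 = 960;  4338 + 960 = 5298;  16021 + 5298 = 21319;  48519 + 21319 = 69838
960 + 96 = 1056;  5298 + 1056 = 6354;  21319 + 6354 = 27673;  69838 + 27673 = 97511
1056 + 96 = 1152;  6354 + 1152 = 7506;  27673 + 7506 = 35179;  97511 + 35179 = 132690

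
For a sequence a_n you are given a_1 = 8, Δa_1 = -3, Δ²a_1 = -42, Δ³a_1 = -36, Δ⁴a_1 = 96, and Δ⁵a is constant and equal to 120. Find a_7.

Build the table forward from the leading diagonal:
Δ⁵: 120  120  120  120  120  120  120
Δ⁴: 96  216  336  456  576  696  816
Δ³: -36  60  276  612  1068  1644  2340
Δ²: -42  -78  -18  258  870  1938  3582
Δ: -3  -45  -123  -141  117  987  2925
a: 8  5  -40  -163  -304  -187  800

800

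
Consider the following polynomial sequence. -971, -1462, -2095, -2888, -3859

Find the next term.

-5026

First differences: -491, -633, -793, -971
Second differences: -142, -160, -178
Third differences: -18, -18
Constant third difference = -18, so extend:
-178 − 18 = -196;  -971 − 196 = -1167;  -3859 − 1167 = -5026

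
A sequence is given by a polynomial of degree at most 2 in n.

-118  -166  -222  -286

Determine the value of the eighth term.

D1: -48  -56  -64
D2: -8  -8
Second differences constant at -8.
-64 − 8 = -72;  -286 − 72 = -358
-72 − 8 = -80;  -358 − 80 = -438
-80 − 8 = -88;  -438 − 88 = -526
-88 − 8 = -96;  -526 − 96 = -622

-622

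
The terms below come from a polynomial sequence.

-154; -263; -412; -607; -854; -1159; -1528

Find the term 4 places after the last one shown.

-3764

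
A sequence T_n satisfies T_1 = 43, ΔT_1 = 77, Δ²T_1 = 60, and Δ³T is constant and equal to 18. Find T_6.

Build the table forward from the leading diagonal:
D3: 18  18  18  18  18  18
D2: 60  78  96  114  132  150
D1: 77  137  215  311  425  557
T: 43  120  257  472  783  1208

1208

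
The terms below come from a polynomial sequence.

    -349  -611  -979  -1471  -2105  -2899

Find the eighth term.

-5039

Δ: -262, -368, -492, -634, -794
Δ²: -106, -124, -142, -160
Δ³: -18, -18, -18
The third differences are constant (-18).
-160 − 18 = -178;  -794 − 178 = -972;  -2899 − 972 = -3871
-178 − 18 = -196;  -972 − 196 = -1168;  -3871 − 1168 = -5039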